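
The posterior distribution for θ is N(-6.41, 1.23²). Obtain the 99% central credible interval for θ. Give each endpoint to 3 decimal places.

The posterior is symmetric, so the 99% equal-tailed interval is θ = -6.41 ± z·1.23 with z = 2.576.
Half-width: 2.576 × 1.23 = 3.168.
-6.41 − 3.168 = -9.578; -6.41 + 3.168 = -3.242.

[-9.578, -3.242]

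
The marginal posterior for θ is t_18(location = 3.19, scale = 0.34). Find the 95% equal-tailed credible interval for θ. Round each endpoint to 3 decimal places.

The t_18 distribution is symmetric; the 95% interval is 3.19 ± t·0.34 with t_{0.975,18} = 2.101.
Half-width: 2.101 × 0.34 = 0.714.
3.19 − 0.714 = 2.476; 3.19 + 0.714 = 3.904.

[2.476, 3.904]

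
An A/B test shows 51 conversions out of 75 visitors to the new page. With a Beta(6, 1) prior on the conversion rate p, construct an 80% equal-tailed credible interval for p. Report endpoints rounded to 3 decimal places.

Posterior: Beta(6+51, 1+24) = Beta(57, 25).
Equal-tailed 80% interval: the 0.1 and 0.9 quantiles of Beta(57, 25).
Posterior mean ≈ 0.695, SD ≈ 0.051; a Normal approximation gives roughly [0.630, 0.760].
Exact: F⁻¹(0.1) = 0.629; F⁻¹(0.9) = 0.759.

[0.629, 0.759]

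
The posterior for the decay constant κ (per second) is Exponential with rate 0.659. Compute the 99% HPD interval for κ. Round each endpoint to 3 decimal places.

The exponential density is strictly decreasing on [0, ∞), so the HPD interval is anchored at 0: [0, q] with P(κ ≤ q) = 0.99.
q = −ln(1 − 0.99) / 0.659 = 4.6052 / 0.659 = 6.988.

[0.000, 6.988]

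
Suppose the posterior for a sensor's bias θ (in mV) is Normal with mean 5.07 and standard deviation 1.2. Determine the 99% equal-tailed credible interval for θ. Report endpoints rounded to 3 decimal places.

The posterior is symmetric, so the 99% equal-tailed interval is θ = 5.07 ± z·1.2 with z = 2.576.
Half-width: 2.576 × 1.2 = 3.091.
5.07 − 3.091 = 1.979; 5.07 + 3.091 = 8.161.

[1.979, 8.161]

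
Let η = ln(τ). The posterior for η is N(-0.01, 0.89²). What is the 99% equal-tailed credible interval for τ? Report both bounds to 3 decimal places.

On the log scale the 99% interval is -0.01 ± 2.576 × 0.89 = [-2.3025, 2.2825].
Exponentiate: [e^-2.3025, e^2.2825] = [0.100, 9.801].

[0.100, 9.801]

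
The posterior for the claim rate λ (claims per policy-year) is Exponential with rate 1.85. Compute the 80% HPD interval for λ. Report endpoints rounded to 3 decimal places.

[0.000, 0.870]

The exponential density is strictly decreasing on [0, ∞), so the HPD interval is anchored at 0: [0, q] with P(λ ≤ q) = 0.80.
q = −ln(1 − 0.80) / 1.85 = 1.6094 / 1.85 = 0.870.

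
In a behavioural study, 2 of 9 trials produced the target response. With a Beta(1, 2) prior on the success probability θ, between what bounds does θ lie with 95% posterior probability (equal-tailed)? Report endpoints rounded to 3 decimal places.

Posterior: Beta(1+2, 2+7) = Beta(3, 9).
Equal-tailed 95% interval: the 0.025 and 0.975 quantiles of Beta(3, 9).
Posterior mean ≈ 0.250, SD ≈ 0.120; a Normal approximation gives roughly [0.015, 0.485].
Exact: F⁻¹(0.025) = 0.060; F⁻¹(0.975) = 0.518.

[0.060, 0.518]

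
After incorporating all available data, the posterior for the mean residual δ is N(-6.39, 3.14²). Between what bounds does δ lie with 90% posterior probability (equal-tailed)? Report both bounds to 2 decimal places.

The posterior is symmetric, so the 90% equal-tailed interval is δ = -6.39 ± z·3.14 with z = 1.645.
Half-width: 1.645 × 3.14 = 5.16.
-6.39 − 5.16 = -11.55; -6.39 + 5.16 = -1.23.

[-11.55, -1.23]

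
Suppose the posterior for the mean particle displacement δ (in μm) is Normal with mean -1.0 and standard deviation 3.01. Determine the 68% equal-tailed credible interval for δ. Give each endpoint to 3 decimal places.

The posterior is symmetric, so the 68% equal-tailed interval is δ = -1.0 ± z·3.01 with z = 0.994.
Half-width: 0.994 × 3.01 = 2.993.
-1.0 − 2.993 = -3.993; -1.0 + 2.993 = 1.993.

[-3.993, 1.993]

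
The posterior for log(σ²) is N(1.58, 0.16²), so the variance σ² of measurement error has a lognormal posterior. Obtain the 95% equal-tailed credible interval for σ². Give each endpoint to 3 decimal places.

On the log scale the 95% interval is 1.58 ± 1.960 × 0.16 = [1.2664, 1.8936].
Exponentiate: [e^1.2664, e^1.8936] = [3.548, 6.643].

[3.548, 6.643]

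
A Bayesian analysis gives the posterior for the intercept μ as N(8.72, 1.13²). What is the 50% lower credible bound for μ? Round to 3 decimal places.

8.720

Need L with P(μ ≥ L) = 0.50: L = 8.72 − z_{0.5}·1.13.
z = 0.000; L = 8.72 − 0.000 × 1.13 = 8.720.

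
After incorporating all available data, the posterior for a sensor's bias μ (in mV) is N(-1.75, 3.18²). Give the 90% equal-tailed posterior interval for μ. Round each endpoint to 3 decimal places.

[-6.981, 3.481]

The posterior is symmetric, so the 90% equal-tailed interval is μ = -1.75 ± z·3.18 with z = 1.645.
Half-width: 1.645 × 3.18 = 5.231.
-1.75 − 5.231 = -6.981; -1.75 + 5.231 = 3.481.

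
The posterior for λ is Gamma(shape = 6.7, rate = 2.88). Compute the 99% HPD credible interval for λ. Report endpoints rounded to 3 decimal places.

The posterior is unimodal and skewed, so the HPD interval has equal density at both endpoints and is the shortest 99% interval.
Solving f(0.521) = f(4.997) with F(4.997) − F(0.521) = 0.99 gives [0.521, 4.997].
For comparison, the equal-tailed interval is [0.654, 5.282]; the HPD is narrower and shifted toward the mode.

[0.521, 4.997]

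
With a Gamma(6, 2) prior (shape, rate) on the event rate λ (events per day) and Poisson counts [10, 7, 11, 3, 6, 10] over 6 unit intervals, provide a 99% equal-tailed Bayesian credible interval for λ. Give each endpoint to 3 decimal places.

Posterior: Gamma(6+47, 2+6) = Gamma(53, 8) (shape, rate).
Equal-tailed 99% interval: Gamma(53, 8) quantiles at 0.005 and 0.995.
Posterior mean ≈ 6.625, SD ≈ 0.910; a Normal approximation gives roughly [4.281, 8.969].
Exact: lower = 4.516; upper = 9.203.

[4.516, 9.203]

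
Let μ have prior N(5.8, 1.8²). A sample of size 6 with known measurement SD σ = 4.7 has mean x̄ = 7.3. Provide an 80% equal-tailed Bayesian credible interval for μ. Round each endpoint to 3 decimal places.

[4.820, 8.185]

Posterior precision = 1/1.8² + 6/4.7² = 0.3086 + 0.2716 = 0.5803, so posterior SD = 1.3128.
Posterior mean = (5.8/1.8² + 6·7.3/4.7²) / 0.5803 = 6.5021.
Interval: 6.5021 ± 1.282 × 1.3128 → [4.820, 8.185].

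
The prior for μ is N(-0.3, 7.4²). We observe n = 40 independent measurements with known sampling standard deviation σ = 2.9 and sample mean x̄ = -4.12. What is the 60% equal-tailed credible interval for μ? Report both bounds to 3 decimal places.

Posterior precision = 1/7.4² + 40/2.9² = 0.0183 + 4.7562 = 4.7745, so posterior SD = 0.4577.
Posterior mean = (-0.3/7.4² + 40·-4.12/2.9²) / 4.7745 = -4.1054.
Interval: -4.1054 ± 0.842 × 0.4577 → [-4.491, -3.720].

[-4.491, -3.720]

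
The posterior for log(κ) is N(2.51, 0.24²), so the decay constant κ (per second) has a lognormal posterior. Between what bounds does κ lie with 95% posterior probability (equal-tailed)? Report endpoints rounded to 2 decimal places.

[7.69, 19.70]

On the log scale the 95% interval is 2.51 ± 1.960 × 0.24 = [2.0396, 2.9804].
Exponentiate: [e^2.0396, e^2.9804] = [7.69, 19.70].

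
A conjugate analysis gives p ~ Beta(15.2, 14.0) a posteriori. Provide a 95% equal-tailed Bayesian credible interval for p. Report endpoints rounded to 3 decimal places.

Posterior: Beta(15.2, 14.0).
Equal-tailed 95% interval: the 0.025 and 0.975 quantiles of Beta(15.2, 14.0).
Posterior mean ≈ 0.521, SD ≈ 0.091; a Normal approximation gives roughly [0.342, 0.699].
Exact: F⁻¹(0.025) = 0.342; F⁻¹(0.975) = 0.696.

[0.342, 0.696]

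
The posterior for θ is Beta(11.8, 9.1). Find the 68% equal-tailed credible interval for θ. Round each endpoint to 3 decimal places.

Posterior: Beta(11.8, 9.1).
Equal-tailed 68% interval: the 0.16 and 0.84 quantiles of Beta(11.8, 9.1).
Posterior mean ≈ 0.565, SD ≈ 0.106; a Normal approximation gives roughly [0.459, 0.670].
Exact: F⁻¹(0.16) = 0.457; F⁻¹(0.84) = 0.672.

[0.457, 0.672]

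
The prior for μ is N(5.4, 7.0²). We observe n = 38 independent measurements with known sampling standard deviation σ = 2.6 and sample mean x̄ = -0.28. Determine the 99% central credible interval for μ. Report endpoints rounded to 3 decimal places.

[-1.344, 0.825]

Posterior precision = 1/7.0² + 38/2.6² = 0.0204 + 5.6213 = 5.6417, so posterior SD = 0.4210.
Posterior mean = (5.4/7.0² + 38·-0.28/2.6²) / 5.6417 = -0.2595.
Interval: -0.2595 ± 2.576 × 0.4210 → [-1.344, 0.825].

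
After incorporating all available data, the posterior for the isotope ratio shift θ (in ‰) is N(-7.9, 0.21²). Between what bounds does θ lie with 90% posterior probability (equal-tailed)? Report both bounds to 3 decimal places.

[-8.245, -7.555]

The posterior is symmetric, so the 90% equal-tailed interval is θ = -7.9 ± z·0.21 with z = 1.645.
Half-width: 1.645 × 0.21 = 0.345.
-7.9 − 0.345 = -8.245; -7.9 + 0.345 = -7.555.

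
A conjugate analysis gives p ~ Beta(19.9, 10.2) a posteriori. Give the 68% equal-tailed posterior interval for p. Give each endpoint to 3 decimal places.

Posterior: Beta(19.9, 10.2).
Equal-tailed 68% interval: the 0.16 and 0.84 quantiles of Beta(19.9, 10.2).
Posterior mean ≈ 0.661, SD ≈ 0.085; a Normal approximation gives roughly [0.577, 0.746].
Exact: F⁻¹(0.16) = 0.576; F⁻¹(0.84) = 0.747.

[0.576, 0.747]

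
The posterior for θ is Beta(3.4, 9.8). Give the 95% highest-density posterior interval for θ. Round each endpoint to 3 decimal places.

The posterior is unimodal and skewed, so the HPD interval has equal density at both endpoints and is the shortest 95% interval.
Solving f(0.052) = f(0.484) with F(0.484) − F(0.052) = 0.95 gives [0.052, 0.484].
For comparison, the equal-tailed interval is [0.070, 0.514]; the HPD is narrower and shifted toward the mode.

[0.052, 0.484]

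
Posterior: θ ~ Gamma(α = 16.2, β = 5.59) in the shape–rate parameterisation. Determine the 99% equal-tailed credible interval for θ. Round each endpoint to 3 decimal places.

[1.378, 5.086]

Posterior: Gamma(shape 16.2, rate 5.59).
Equal-tailed 99% interval: Gamma(16.2, 5.59) quantiles at 0.005 and 0.995.
Posterior mean ≈ 2.898, SD ≈ 0.720; a Normal approximation gives roughly [1.043, 4.753].
Exact: lower = 1.378; upper = 5.086.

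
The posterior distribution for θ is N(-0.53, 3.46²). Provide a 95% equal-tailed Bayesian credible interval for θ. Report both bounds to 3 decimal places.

[-7.311, 6.251]

The posterior is symmetric, so the 95% equal-tailed interval is θ = -0.53 ± z·3.46 with z = 1.960.
Half-width: 1.960 × 3.46 = 6.781.
-0.53 − 6.781 = -7.311; -0.53 + 6.781 = 6.251.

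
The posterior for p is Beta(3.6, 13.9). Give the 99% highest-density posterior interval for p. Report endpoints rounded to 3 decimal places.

[0.023, 0.470]

The posterior is unimodal and skewed, so the HPD interval has equal density at both endpoints and is the shortest 99% interval.
Solving f(0.023) = f(0.470) with F(0.470) − F(0.023) = 0.99 gives [0.023, 0.470].
For comparison, the equal-tailed interval is [0.034, 0.495]; the HPD is narrower and shifted toward the mode.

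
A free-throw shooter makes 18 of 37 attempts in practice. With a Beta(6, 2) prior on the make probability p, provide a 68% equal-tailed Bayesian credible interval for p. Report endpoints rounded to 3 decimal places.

[0.459, 0.607]

Posterior: Beta(6+18, 2+19) = Beta(24, 21).
Equal-tailed 68% interval: the 0.16 and 0.84 quantiles of Beta(24, 21).
Posterior mean ≈ 0.533, SD ≈ 0.074; a Normal approximation gives roughly [0.460, 0.606].
Exact: F⁻¹(0.16) = 0.459; F⁻¹(0.84) = 0.607.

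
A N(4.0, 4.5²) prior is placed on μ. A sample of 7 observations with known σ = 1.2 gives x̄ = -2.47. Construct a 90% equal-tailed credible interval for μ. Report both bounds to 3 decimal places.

Posterior precision = 1/4.5² + 7/1.2² = 0.0494 + 4.8611 = 4.9105, so posterior SD = 0.4513.
Posterior mean = (4.0/4.5² + 7·-2.47/1.2²) / 4.9105 = -2.4049.
Interval: -2.4049 ± 1.645 × 0.4513 → [-3.147, -1.663].

[-3.147, -1.663]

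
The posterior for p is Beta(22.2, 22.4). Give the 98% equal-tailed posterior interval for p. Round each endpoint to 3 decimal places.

[0.328, 0.668]

Posterior: Beta(22.2, 22.4).
Equal-tailed 98% interval: the 0.01 and 0.99 quantiles of Beta(22.2, 22.4).
Posterior mean ≈ 0.498, SD ≈ 0.074; a Normal approximation gives roughly [0.326, 0.670].
Exact: F⁻¹(0.01) = 0.328; F⁻¹(0.99) = 0.668.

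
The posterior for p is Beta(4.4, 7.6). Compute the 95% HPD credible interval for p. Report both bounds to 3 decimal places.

[0.118, 0.627]

The posterior is unimodal and skewed, so the HPD interval has equal density at both endpoints and is the shortest 95% interval.
Solving f(0.118) = f(0.627) with F(0.627) − F(0.118) = 0.95 gives [0.118, 0.627].
For comparison, the equal-tailed interval is [0.132, 0.644]; the HPD is narrower and shifted toward the mode.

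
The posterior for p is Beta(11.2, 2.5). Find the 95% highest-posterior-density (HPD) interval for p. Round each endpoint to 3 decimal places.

The posterior is unimodal and skewed, so the HPD interval has equal density at both endpoints and is the shortest 95% interval.
Solving f(0.621) = f(0.983) with F(0.983) − F(0.621) = 0.95 gives [0.621, 0.983].
For comparison, the equal-tailed interval is [0.583, 0.966]; the HPD is narrower and shifted toward the mode.

[0.621, 0.983]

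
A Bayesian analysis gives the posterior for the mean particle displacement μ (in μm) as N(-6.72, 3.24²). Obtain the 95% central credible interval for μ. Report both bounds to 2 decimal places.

[-13.07, -0.37]

The posterior is symmetric, so the 95% equal-tailed interval is μ = -6.72 ± z·3.24 with z = 1.960.
Half-width: 1.960 × 3.24 = 6.35.
-6.72 − 6.35 = -13.07; -6.72 + 6.35 = -0.37.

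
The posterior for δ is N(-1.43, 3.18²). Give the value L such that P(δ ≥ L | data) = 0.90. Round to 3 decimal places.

-5.505

Need L with P(δ ≥ L) = 0.90: L = -1.43 − z_{0.1}·3.18.
z = 1.282; L = -1.43 − 1.282 × 3.18 = -5.505.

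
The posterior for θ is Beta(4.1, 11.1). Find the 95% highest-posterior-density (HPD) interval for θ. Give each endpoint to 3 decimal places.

The posterior is unimodal and skewed, so the HPD interval has equal density at both endpoints and is the shortest 95% interval.
Solving f(0.071) = f(0.486) with F(0.486) − F(0.071) = 0.95 gives [0.071, 0.486].
For comparison, the equal-tailed interval is [0.087, 0.510]; the HPD is narrower and shifted toward the mode.

[0.071, 0.486]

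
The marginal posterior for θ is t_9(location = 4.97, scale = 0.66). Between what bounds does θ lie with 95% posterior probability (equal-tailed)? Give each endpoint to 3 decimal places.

The t_9 distribution is symmetric; the 95% interval is 4.97 ± t·0.66 with t_{0.975,9} = 2.262.
Half-width: 2.262 × 0.66 = 1.493.
4.97 − 1.493 = 3.477; 4.97 + 1.493 = 6.463.

[3.477, 6.463]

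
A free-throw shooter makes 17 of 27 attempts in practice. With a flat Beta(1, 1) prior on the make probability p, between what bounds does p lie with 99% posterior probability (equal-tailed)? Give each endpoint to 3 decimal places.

Posterior: Beta(1+17, 1+10) = Beta(18, 11).
Equal-tailed 99% interval: the 0.005 and 0.995 quantiles of Beta(18, 11).
Posterior mean ≈ 0.621, SD ≈ 0.089; a Normal approximation gives roughly [0.393, 0.849].
Exact: F⁻¹(0.005) = 0.384; F⁻¹(0.995) = 0.827.

[0.384, 0.827]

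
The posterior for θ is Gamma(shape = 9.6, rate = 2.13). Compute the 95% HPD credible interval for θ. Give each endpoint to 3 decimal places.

The posterior is unimodal and skewed, so the HPD interval has equal density at both endpoints and is the shortest 95% interval.
Solving f(1.888) = f(7.406) with F(7.406) − F(1.888) = 0.95 gives [1.888, 7.406].
For comparison, the equal-tailed interval is [2.123, 7.774]; the HPD is narrower and shifted toward the mode.

[1.888, 7.406]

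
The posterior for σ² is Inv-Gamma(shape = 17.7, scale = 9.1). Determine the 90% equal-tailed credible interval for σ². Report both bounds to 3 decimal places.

[0.362, 0.799]

Inverse-Gamma(17.7, 9.1) quantiles: F⁻¹(0.05) and F⁻¹(0.95).
Equivalently, 1/σ² ~ Gamma(17.7, rate = 9.1); invert its 0.95 and 0.05 quantiles.
Posterior mean ≈ 0.545, SD ≈ 0.138; a Normal approximation gives roughly [0.319, 0.771].
Exact: lower = 0.362; upper = 0.799.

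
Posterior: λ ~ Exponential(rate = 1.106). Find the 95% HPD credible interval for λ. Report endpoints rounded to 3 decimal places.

[0.000, 2.709]

The exponential density is strictly decreasing on [0, ∞), so the HPD interval is anchored at 0: [0, q] with P(λ ≤ q) = 0.95.
q = −ln(1 − 0.95) / 1.106 = 2.9957 / 1.106 = 2.709.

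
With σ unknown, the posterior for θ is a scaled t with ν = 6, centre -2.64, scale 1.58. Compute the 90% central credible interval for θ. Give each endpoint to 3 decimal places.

The t_6 distribution is symmetric; the 90% interval is -2.64 ± t·1.58 with t_{0.95,6} = 1.943.
Half-width: 1.943 × 1.58 = 3.070.
-2.64 − 3.070 = -5.710; -2.64 + 3.070 = 0.430.

[-5.710, 0.430]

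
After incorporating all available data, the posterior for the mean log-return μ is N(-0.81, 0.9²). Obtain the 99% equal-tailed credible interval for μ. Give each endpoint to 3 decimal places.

The posterior is symmetric, so the 99% equal-tailed interval is μ = -0.81 ± z·0.9 with z = 2.576.
Half-width: 2.576 × 0.9 = 2.318.
-0.81 − 2.318 = -3.128; -0.81 + 2.318 = 1.508.

[-3.128, 1.508]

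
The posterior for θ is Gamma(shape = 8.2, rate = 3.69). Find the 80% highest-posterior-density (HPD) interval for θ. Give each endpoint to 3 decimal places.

The posterior is unimodal and skewed, so the HPD interval has equal density at both endpoints and is the shortest 80% interval.
Solving f(1.154) = f(3.051) with F(3.051) − F(1.154) = 0.80 gives [1.154, 3.051].
For comparison, the equal-tailed interval is [1.304, 3.257]; the HPD is narrower and shifted toward the mode.

[1.154, 3.051]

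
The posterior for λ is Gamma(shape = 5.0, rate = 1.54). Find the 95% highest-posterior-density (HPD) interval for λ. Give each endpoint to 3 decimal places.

[0.784, 6.124]

The posterior is unimodal and skewed, so the HPD interval has equal density at both endpoints and is the shortest 95% interval.
Solving f(0.784) = f(6.124) with F(6.124) − F(0.784) = 0.95 gives [0.784, 6.124].
For comparison, the equal-tailed interval is [1.054, 6.650]; the HPD is narrower and shifted toward the mode.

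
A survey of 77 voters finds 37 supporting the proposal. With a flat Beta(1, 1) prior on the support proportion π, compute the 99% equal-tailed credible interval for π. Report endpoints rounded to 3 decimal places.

[0.340, 0.624]

Posterior: Beta(1+37, 1+40) = Beta(38, 41).
Equal-tailed 99% interval: the 0.005 and 0.995 quantiles of Beta(38, 41).
Posterior mean ≈ 0.481, SD ≈ 0.056; a Normal approximation gives roughly [0.337, 0.625].
Exact: F⁻¹(0.005) = 0.340; F⁻¹(0.995) = 0.624.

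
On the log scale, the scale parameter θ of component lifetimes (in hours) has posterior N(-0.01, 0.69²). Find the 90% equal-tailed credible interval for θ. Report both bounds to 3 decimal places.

[0.318, 3.080]

On the log scale the 90% interval is -0.01 ± 1.645 × 0.69 = [-1.1449, 1.1249].
Exponentiate: [e^-1.1449, e^1.1249] = [0.318, 3.080].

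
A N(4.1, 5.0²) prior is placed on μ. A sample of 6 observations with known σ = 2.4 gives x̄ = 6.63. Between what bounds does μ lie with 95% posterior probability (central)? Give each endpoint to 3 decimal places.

Posterior precision = 1/5.0² + 6/2.4² = 0.0400 + 1.0417 = 1.0817, so posterior SD = 0.9615.
Posterior mean = (4.1/5.0² + 6·6.63/2.4²) / 1.0817 = 6.5364.
Interval: 6.5364 ± 1.960 × 0.9615 → [4.652, 8.421].

[4.652, 8.421]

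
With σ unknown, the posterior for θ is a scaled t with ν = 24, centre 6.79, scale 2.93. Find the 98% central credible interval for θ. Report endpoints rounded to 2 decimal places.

The t_24 distribution is symmetric; the 98% interval is 6.79 ± t·2.93 with t_{0.99,24} = 2.492.
Half-width: 2.492 × 2.93 = 7.30.
6.79 − 7.30 = -0.51; 6.79 + 7.30 = 14.09.

[-0.51, 14.09]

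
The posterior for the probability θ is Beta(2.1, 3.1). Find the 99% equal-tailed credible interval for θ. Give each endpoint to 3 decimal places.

[0.033, 0.885]

Posterior: Beta(2.1, 3.1).
Equal-tailed 99% interval: the 0.005 and 0.995 quantiles of Beta(2.1, 3.1).
Posterior mean ≈ 0.404, SD ≈ 0.197; a Normal approximation gives roughly [-0.104, 0.911].
Exact: F⁻¹(0.005) = 0.033; F⁻¹(0.995) = 0.885.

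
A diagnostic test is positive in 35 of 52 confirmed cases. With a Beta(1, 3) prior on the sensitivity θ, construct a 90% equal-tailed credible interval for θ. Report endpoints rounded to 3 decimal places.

Posterior: Beta(1+35, 3+17) = Beta(36, 20).
Equal-tailed 90% interval: the 0.05 and 0.95 quantiles of Beta(36, 20).
Posterior mean ≈ 0.643, SD ≈ 0.063; a Normal approximation gives roughly [0.538, 0.747].
Exact: F⁻¹(0.05) = 0.535; F⁻¹(0.95) = 0.744.

[0.535, 0.744]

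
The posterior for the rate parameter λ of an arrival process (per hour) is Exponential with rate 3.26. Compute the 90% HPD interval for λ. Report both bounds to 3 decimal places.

The exponential density is strictly decreasing on [0, ∞), so the HPD interval is anchored at 0: [0, q] with P(λ ≤ q) = 0.90.
q = −ln(1 − 0.90) / 3.26 = 2.3026 / 3.26 = 0.706.

[0.000, 0.706]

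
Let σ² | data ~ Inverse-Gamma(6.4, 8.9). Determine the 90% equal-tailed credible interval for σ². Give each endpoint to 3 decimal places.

[0.806, 3.092]

Inverse-Gamma(6.4, 8.9) quantiles: F⁻¹(0.05) and F⁻¹(0.95).
Equivalently, 1/σ² ~ Gamma(6.4, rate = 8.9); invert its 0.95 and 0.05 quantiles.
Posterior mean ≈ 1.648, SD ≈ 0.786; a Normal approximation gives roughly [0.356, 2.941].
Exact: lower = 0.806; upper = 3.092.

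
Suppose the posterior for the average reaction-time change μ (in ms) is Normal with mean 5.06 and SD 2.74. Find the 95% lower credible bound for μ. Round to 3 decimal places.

0.553

Need L with P(μ ≥ L) = 0.95: L = 5.06 − z_{0.05}·2.74.
z = 1.645; L = 5.06 − 1.645 × 2.74 = 0.553.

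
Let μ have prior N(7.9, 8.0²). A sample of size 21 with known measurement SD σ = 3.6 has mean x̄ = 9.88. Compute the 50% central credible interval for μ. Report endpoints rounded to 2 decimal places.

Posterior precision = 1/8.0² + 21/3.6² = 0.0156 + 1.6204 = 1.6360, so posterior SD = 0.7818.
Posterior mean = (7.9/8.0² + 21·9.88/3.6²) / 1.6360 = 9.8611.
Interval: 9.8611 ± 0.674 × 0.7818 → [9.33, 10.39].

[9.33, 10.39]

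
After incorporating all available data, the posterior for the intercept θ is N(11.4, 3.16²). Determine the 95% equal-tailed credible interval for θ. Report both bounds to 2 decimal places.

[5.21, 17.59]

The posterior is symmetric, so the 95% equal-tailed interval is θ = 11.4 ± z·3.16 with z = 1.960.
Half-width: 1.960 × 3.16 = 6.19.
11.4 − 6.19 = 5.21; 11.4 + 6.19 = 17.59.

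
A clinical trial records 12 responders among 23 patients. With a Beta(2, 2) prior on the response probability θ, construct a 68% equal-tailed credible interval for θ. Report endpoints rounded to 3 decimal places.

Posterior: Beta(2+12, 2+11) = Beta(14, 13).
Equal-tailed 68% interval: the 0.16 and 0.84 quantiles of Beta(14, 13).
Posterior mean ≈ 0.519, SD ≈ 0.094; a Normal approximation gives roughly [0.425, 0.612].
Exact: F⁻¹(0.16) = 0.423; F⁻¹(0.84) = 0.614.

[0.423, 0.614]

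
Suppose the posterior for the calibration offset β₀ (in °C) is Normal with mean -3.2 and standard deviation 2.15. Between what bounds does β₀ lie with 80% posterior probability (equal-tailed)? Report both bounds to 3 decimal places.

The posterior is symmetric, so the 80% equal-tailed interval is β₀ = -3.2 ± z·2.15 with z = 1.282.
Half-width: 1.282 × 2.15 = 2.755.
-3.2 − 2.755 = -5.955; -3.2 + 2.755 = -0.445.

[-5.955, -0.445]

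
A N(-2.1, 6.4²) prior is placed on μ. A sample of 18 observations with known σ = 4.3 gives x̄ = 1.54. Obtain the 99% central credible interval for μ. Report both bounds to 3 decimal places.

[-1.128, 4.029]

Posterior precision = 1/6.4² + 18/4.3² = 0.0244 + 0.9735 = 0.9979, so posterior SD = 1.0010.
Posterior mean = (-2.1/6.4² + 18·1.54/4.3²) / 0.9979 = 1.4509.
Interval: 1.4509 ± 2.576 × 1.0010 → [-1.128, 4.029].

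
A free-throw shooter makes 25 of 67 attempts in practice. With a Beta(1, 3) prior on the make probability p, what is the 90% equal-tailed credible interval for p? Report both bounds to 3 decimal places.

Posterior: Beta(1+25, 3+42) = Beta(26, 45).
Equal-tailed 90% interval: the 0.05 and 0.95 quantiles of Beta(26, 45).
Posterior mean ≈ 0.366, SD ≈ 0.057; a Normal approximation gives roughly [0.273, 0.460].
Exact: F⁻¹(0.05) = 0.275; F⁻¹(0.95) = 0.462.

[0.275, 0.462]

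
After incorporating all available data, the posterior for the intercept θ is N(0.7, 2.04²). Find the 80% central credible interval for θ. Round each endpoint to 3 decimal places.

[-1.914, 3.314]

The posterior is symmetric, so the 80% equal-tailed interval is θ = 0.7 ± z·2.04 with z = 1.282.
Half-width: 1.282 × 2.04 = 2.614.
0.7 − 2.614 = -1.914; 0.7 + 2.614 = 3.314.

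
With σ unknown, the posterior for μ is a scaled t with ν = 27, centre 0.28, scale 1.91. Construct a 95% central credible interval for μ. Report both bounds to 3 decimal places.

[-3.639, 4.199]

The t_27 distribution is symmetric; the 95% interval is 0.28 ± t·1.91 with t_{0.975,27} = 2.052.
Half-width: 2.052 × 1.91 = 3.919.
0.28 − 3.919 = -3.639; 0.28 + 3.919 = 4.199.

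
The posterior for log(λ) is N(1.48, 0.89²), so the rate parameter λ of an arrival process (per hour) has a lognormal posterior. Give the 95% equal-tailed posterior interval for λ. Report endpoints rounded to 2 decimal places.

On the log scale the 95% interval is 1.48 ± 1.960 × 0.89 = [-0.2644, 3.2244].
Exponentiate: [e^-0.2644, e^3.2244] = [0.77, 25.14].

[0.77, 25.14]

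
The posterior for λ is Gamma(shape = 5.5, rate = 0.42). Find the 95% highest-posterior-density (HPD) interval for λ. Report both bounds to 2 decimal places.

[3.52, 24.17]

The posterior is unimodal and skewed, so the HPD interval has equal density at both endpoints and is the shortest 95% interval.
Solving f(3.52) = f(24.17) with F(24.17) − F(3.52) = 0.95 gives [3.52, 24.17].
For comparison, the equal-tailed interval is [4.54, 26.10]; the HPD is narrower and shifted toward the mode.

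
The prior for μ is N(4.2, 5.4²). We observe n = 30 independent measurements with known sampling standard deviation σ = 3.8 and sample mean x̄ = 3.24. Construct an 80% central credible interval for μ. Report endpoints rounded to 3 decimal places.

Posterior precision = 1/5.4² + 30/3.8² = 0.0343 + 2.0776 = 2.1119, so posterior SD = 0.6881.
Posterior mean = (4.2/5.4² + 30·3.24/3.8²) / 2.1119 = 3.2556.
Interval: 3.2556 ± 1.282 × 0.6881 → [2.374, 4.137].

[2.374, 4.137]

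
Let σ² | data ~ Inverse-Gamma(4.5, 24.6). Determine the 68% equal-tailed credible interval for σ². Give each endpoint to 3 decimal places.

Inverse-Gamma(4.5, 24.6) quantiles: F⁻¹(0.16) and F⁻¹(0.84).
Equivalently, 1/σ² ~ Gamma(4.5, rate = 24.6); invert its 0.84 and 0.16 quantiles.
Posterior mean ≈ 7.029, SD ≈ 4.445; a Normal approximation gives roughly [2.608, 11.449].
Exact: lower = 3.768; upper = 9.971.

[3.768, 9.971]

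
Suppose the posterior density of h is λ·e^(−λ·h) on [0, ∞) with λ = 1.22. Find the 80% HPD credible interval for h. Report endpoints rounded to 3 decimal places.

[0.000, 1.319]

The exponential density is strictly decreasing on [0, ∞), so the HPD interval is anchored at 0: [0, q] with P(h ≤ q) = 0.80.
q = −ln(1 − 0.80) / 1.22 = 1.6094 / 1.22 = 1.319.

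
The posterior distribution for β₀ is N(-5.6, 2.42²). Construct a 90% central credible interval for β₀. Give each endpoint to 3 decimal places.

The posterior is symmetric, so the 90% equal-tailed interval is β₀ = -5.6 ± z·2.42 with z = 1.645.
Half-width: 1.645 × 2.42 = 3.981.
-5.6 − 3.981 = -9.581; -5.6 + 3.981 = -1.619.

[-9.581, -1.619]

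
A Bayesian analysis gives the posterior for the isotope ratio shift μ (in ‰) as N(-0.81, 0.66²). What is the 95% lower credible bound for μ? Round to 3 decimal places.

Need L with P(μ ≥ L) = 0.95: L = -0.81 − z_{0.05}·0.66.
z = 1.645; L = -0.81 − 1.645 × 0.66 = -1.896.

-1.896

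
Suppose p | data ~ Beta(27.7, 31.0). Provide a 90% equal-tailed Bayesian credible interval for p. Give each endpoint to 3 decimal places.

[0.366, 0.579]

Posterior: Beta(27.7, 31.0).
Equal-tailed 90% interval: the 0.05 and 0.95 quantiles of Beta(27.7, 31.0).
Posterior mean ≈ 0.472, SD ≈ 0.065; a Normal approximation gives roughly [0.366, 0.578].
Exact: F⁻¹(0.05) = 0.366; F⁻¹(0.95) = 0.579.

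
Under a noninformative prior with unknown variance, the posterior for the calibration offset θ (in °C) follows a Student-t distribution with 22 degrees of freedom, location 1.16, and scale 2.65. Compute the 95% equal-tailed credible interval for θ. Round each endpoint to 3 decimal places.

[-4.336, 6.656]

The t_22 distribution is symmetric; the 95% interval is 1.16 ± t·2.65 with t_{0.975,22} = 2.074.
Half-width: 2.074 × 2.65 = 5.496.
1.16 − 5.496 = -4.336; 1.16 + 5.496 = 6.656.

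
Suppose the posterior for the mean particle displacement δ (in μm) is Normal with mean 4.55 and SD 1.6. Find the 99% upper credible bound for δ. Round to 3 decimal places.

8.272

Need U with P(δ ≤ U) = 0.99: U = 4.55 + z_{0.01}·1.6.
z = 2.326; U = 4.55 + 2.326 × 1.6 = 8.272.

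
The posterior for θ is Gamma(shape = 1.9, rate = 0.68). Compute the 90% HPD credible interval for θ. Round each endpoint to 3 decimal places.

The posterior is unimodal and skewed, so the HPD interval has equal density at both endpoints and is the shortest 90% interval.
Solving f(0.090) = f(5.548) with F(5.548) − F(0.090) = 0.90 gives [0.090, 5.548].
For comparison, the equal-tailed interval is [0.465, 6.736]; the HPD is narrower and shifted toward the mode.

[0.090, 5.548]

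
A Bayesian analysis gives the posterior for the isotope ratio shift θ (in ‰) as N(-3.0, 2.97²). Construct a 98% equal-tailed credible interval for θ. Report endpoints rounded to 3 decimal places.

[-9.909, 3.909]

The posterior is symmetric, so the 98% equal-tailed interval is θ = -3.0 ± z·2.97 with z = 2.326.
Half-width: 2.326 × 2.97 = 6.909.
-3.0 − 6.909 = -9.909; -3.0 + 6.909 = 3.909.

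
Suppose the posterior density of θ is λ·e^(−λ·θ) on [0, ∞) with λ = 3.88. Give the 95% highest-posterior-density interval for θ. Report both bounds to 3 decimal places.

The exponential density is strictly decreasing on [0, ∞), so the HPD interval is anchored at 0: [0, q] with P(θ ≤ q) = 0.95.
q = −ln(1 − 0.95) / 3.88 = 2.9957 / 3.88 = 0.772.

[0.000, 0.772]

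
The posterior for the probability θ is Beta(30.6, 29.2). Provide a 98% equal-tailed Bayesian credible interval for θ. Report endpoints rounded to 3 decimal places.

[0.364, 0.659]

Posterior: Beta(30.6, 29.2).
Equal-tailed 98% interval: the 0.01 and 0.99 quantiles of Beta(30.6, 29.2).
Posterior mean ≈ 0.512, SD ≈ 0.064; a Normal approximation gives roughly [0.363, 0.661].
Exact: F⁻¹(0.01) = 0.364; F⁻¹(0.99) = 0.659.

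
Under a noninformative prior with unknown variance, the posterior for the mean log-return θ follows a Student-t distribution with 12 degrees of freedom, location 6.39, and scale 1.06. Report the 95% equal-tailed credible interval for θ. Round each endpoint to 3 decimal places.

[4.080, 8.700]

The t_12 distribution is symmetric; the 95% interval is 6.39 ± t·1.06 with t_{0.975,12} = 2.179.
Half-width: 2.179 × 1.06 = 2.310.
6.39 − 2.310 = 4.080; 6.39 + 2.310 = 8.700.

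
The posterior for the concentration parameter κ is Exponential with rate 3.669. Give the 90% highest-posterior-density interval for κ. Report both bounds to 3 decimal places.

The exponential density is strictly decreasing on [0, ∞), so the HPD interval is anchored at 0: [0, q] with P(κ ≤ q) = 0.90.
q = −ln(1 − 0.90) / 3.669 = 2.3026 / 3.669 = 0.628.

[0.000, 0.628]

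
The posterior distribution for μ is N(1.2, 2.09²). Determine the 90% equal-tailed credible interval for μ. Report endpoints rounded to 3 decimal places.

[-2.238, 4.638]

The posterior is symmetric, so the 90% equal-tailed interval is μ = 1.2 ± z·2.09 with z = 1.645.
Half-width: 1.645 × 2.09 = 3.438.
1.2 − 3.438 = -2.238; 1.2 + 3.438 = 4.638.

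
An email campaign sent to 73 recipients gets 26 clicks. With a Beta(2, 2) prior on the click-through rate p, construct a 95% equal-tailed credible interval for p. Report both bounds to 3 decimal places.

[0.261, 0.473]

Posterior: Beta(2+26, 2+47) = Beta(28, 49).
Equal-tailed 95% interval: the 0.025 and 0.975 quantiles of Beta(28, 49).
Posterior mean ≈ 0.364, SD ≈ 0.054; a Normal approximation gives roughly [0.257, 0.470].
Exact: F⁻¹(0.025) = 0.261; F⁻¹(0.975) = 0.473.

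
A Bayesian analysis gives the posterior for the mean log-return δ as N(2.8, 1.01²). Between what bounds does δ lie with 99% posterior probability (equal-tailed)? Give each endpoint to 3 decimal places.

[0.198, 5.402]

The posterior is symmetric, so the 99% equal-tailed interval is δ = 2.8 ± z·1.01 with z = 2.576.
Half-width: 2.576 × 1.01 = 2.602.
2.8 − 2.602 = 0.198; 2.8 + 2.602 = 5.402.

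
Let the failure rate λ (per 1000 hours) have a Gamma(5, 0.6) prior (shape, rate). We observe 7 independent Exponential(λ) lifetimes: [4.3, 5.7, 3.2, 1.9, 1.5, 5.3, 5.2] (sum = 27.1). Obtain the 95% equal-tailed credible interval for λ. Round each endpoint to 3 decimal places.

Posterior: Gamma(5+7, 0.6+27.1) = Gamma(12, 27.7) (shape, rate).
Equal-tailed 95% interval: Gamma(12, 27.7) quantiles at 0.025 and 0.975.
Posterior mean ≈ 0.433, SD ≈ 0.125; a Normal approximation gives roughly [0.188, 0.678].
Exact: lower = 0.224; upper = 0.711.

[0.224, 0.711]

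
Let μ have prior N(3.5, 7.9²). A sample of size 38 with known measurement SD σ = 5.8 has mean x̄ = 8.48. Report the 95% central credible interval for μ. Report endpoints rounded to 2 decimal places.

Posterior precision = 1/7.9² + 38/5.8² = 0.0160 + 1.1296 = 1.1456, so posterior SD = 0.9343.
Posterior mean = (3.5/7.9² + 38·8.48/5.8²) / 1.1456 = 8.4103.
Interval: 8.4103 ± 1.960 × 0.9343 → [6.58, 10.24].

[6.58, 10.24]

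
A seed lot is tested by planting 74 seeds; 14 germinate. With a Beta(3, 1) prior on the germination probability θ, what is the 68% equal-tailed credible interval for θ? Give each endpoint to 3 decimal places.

Posterior: Beta(3+14, 1+60) = Beta(17, 61).
Equal-tailed 68% interval: the 0.16 and 0.84 quantiles of Beta(17, 61).
Posterior mean ≈ 0.218, SD ≈ 0.046; a Normal approximation gives roughly [0.172, 0.264].
Exact: F⁻¹(0.16) = 0.172; F⁻¹(0.84) = 0.264.

[0.172, 0.264]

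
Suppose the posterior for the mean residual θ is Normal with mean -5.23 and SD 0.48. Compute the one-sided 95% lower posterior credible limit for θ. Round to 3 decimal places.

-6.020

Need L with P(θ ≥ L) = 0.95: L = -5.23 − z_{0.05}·0.48.
z = 1.645; L = -5.23 − 1.645 × 0.48 = -6.020.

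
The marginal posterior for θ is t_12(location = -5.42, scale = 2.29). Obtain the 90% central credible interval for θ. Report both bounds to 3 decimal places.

[-9.501, -1.339]

The t_12 distribution is symmetric; the 90% interval is -5.42 ± t·2.29 with t_{0.95,12} = 1.782.
Half-width: 1.782 × 2.29 = 4.081.
-5.42 − 4.081 = -9.501; -5.42 + 4.081 = -1.339.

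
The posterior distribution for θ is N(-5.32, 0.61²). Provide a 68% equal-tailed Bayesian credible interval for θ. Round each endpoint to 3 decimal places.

[-5.927, -4.713]

The posterior is symmetric, so the 68% equal-tailed interval is θ = -5.32 ± z·0.61 with z = 0.994.
Half-width: 0.994 × 0.61 = 0.607.
-5.32 − 0.607 = -5.927; -5.32 + 0.607 = -4.713.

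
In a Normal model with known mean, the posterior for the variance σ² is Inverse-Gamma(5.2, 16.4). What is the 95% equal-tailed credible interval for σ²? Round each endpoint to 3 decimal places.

[1.557, 9.447]

Inverse-Gamma(5.2, 16.4) quantiles: F⁻¹(0.025) and F⁻¹(0.975).
Equivalently, 1/σ² ~ Gamma(5.2, rate = 16.4); invert its 0.975 and 0.025 quantiles.
Posterior mean ≈ 3.905, SD ≈ 2.183; a Normal approximation gives roughly [-0.374, 8.183].
Exact: lower = 1.557; upper = 9.447.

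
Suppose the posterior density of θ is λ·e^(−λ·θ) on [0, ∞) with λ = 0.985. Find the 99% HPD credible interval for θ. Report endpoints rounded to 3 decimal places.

[0.000, 4.675]

The exponential density is strictly decreasing on [0, ∞), so the HPD interval is anchored at 0: [0, q] with P(θ ≤ q) = 0.99.
q = −ln(1 − 0.99) / 0.985 = 4.6052 / 0.985 = 4.675.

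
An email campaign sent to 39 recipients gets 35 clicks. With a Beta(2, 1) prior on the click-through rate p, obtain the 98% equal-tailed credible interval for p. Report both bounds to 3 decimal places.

[0.742, 0.968]

Posterior: Beta(2+35, 1+4) = Beta(37, 5).
Equal-tailed 98% interval: the 0.01 and 0.99 quantiles of Beta(37, 5).
Posterior mean ≈ 0.881, SD ≈ 0.049; a Normal approximation gives roughly [0.766, 0.996].
Exact: F⁻¹(0.01) = 0.742; F⁻¹(0.99) = 0.968.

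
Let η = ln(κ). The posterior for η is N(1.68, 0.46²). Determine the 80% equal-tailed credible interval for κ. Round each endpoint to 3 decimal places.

[2.976, 9.675]

On the log scale the 80% interval is 1.68 ± 1.282 × 0.46 = [1.0905, 2.2695].
Exponentiate: [e^1.0905, e^2.2695] = [2.976, 9.675].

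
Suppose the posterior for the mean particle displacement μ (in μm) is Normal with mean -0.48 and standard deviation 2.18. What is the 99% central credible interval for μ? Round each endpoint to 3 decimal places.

The posterior is symmetric, so the 99% equal-tailed interval is μ = -0.48 ± z·2.18 with z = 2.576.
Half-width: 2.576 × 2.18 = 5.615.
-0.48 − 5.615 = -6.095; -0.48 + 5.615 = 5.135.

[-6.095, 5.135]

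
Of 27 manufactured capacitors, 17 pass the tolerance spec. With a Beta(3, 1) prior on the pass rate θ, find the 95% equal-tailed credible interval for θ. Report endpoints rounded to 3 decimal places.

Posterior: Beta(3+17, 1+10) = Beta(20, 11).
Equal-tailed 95% interval: the 0.025 and 0.975 quantiles of Beta(20, 11).
Posterior mean ≈ 0.645, SD ≈ 0.085; a Normal approximation gives roughly [0.479, 0.811].
Exact: F⁻¹(0.025) = 0.472; F⁻¹(0.975) = 0.801.

[0.472, 0.801]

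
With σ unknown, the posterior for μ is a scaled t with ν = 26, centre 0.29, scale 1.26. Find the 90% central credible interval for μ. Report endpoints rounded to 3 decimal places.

[-1.859, 2.439]

The t_26 distribution is symmetric; the 90% interval is 0.29 ± t·1.26 with t_{0.95,26} = 1.706.
Half-width: 1.706 × 1.26 = 2.149.
0.29 − 2.149 = -1.859; 0.29 + 2.149 = 2.439.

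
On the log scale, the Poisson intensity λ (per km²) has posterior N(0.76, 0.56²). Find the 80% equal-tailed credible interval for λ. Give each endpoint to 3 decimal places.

On the log scale the 80% interval is 0.76 ± 1.282 × 0.56 = [0.0423, 1.4777].
Exponentiate: [e^0.0423, e^1.4777] = [1.043, 4.383].

[1.043, 4.383]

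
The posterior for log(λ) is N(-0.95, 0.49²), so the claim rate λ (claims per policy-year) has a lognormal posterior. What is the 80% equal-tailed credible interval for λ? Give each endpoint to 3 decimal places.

[0.206, 0.725]

On the log scale the 80% interval is -0.95 ± 1.282 × 0.49 = [-1.5780, -0.3220].
Exponentiate: [e^-1.5780, e^-0.3220] = [0.206, 0.725].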